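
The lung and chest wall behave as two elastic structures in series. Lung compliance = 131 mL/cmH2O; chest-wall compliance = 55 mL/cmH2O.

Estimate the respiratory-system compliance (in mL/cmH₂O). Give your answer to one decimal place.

Lung and chest wall are elastances in series: 1/Crs = 1/CL + 1/Ccw.
1/Crs = 1/131 + 1/55 = 0.02582.
Crs = 38.73 mL/cmH2O.

38.7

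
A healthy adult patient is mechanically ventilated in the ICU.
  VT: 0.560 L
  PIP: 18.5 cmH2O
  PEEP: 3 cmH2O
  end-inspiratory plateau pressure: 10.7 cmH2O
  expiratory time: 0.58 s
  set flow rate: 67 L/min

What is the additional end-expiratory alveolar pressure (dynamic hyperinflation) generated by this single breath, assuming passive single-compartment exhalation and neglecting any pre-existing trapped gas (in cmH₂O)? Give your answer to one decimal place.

Flow: 67 L/min ÷ 60 = 1.1167 L/s.
R = (PIP − Pplat)/V̇ = (18.5 − 10.7) / 1.1167 = 7.8/1.1167 = 6.985 cmH2O·s/L.
C = Vt/(Pplat − PEEP) = 560.0 / (10.7 − 3) = 560.0/7.7 = 72.727 mL/cmH2O.
τ = R × C = 6.985 × 0.07273 L/cmH2O = 0.508 s.
Fraction remaining = e^(−Te/τ) = e^(−0.58/0.508) = 0.3193; trapped volume = 560.0 × 0.3193 = 178.81 mL.
Additional alveolar pressure from trapping ≈ V_trapped / C = 178.81 / 72.727 = 2.459 cmH2O.

2.5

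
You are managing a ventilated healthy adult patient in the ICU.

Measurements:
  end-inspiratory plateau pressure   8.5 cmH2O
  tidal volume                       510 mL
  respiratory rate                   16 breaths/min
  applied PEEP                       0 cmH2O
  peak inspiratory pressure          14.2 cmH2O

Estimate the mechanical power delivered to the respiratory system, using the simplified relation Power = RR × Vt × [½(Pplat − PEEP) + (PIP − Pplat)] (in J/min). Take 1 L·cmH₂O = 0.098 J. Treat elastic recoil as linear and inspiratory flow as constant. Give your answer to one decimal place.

8.0

Per-breath work = Vt × [½(Pplat−PEEP) + (PIP−Pplat)] = 0.510 × [0.5×8.5 + 5.7] = 0.510 × 9.95 = 5.075 L·cmH2O.
Power = 16 × 5.075 = 81.2 L·cmH2O/min.
× 0.098 J/(L·cmH2O) → 7.958 J/min.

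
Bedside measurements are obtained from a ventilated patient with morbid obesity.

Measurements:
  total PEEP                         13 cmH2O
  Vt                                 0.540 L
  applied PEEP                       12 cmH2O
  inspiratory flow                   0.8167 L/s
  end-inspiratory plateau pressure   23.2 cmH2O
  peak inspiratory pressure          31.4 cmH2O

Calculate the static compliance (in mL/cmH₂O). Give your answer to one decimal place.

52.9

End-expiratory occlusion gives total PEEP = 13 cmH2O (intrinsic PEEP = 13 − 12 = 1). Use total PEEP for the elastic gradient.
Cstat = Vt / (Pplat − PEEPtotal) = 540 / (23.2 − 13) = 540 / 10.2 = 52.941 mL/cmH2O.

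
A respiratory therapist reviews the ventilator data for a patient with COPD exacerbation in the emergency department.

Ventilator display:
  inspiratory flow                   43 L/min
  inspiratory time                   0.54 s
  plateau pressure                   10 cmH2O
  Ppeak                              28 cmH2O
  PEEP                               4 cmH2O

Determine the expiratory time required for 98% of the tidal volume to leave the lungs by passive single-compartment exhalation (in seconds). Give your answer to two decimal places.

6.34

Flow: 43 L/min ÷ 60 = 0.7167 L/s.
Vt = flow × Ti = 0.7167 L/s × 0.54 s × 1000 mL/L = 387.02 mL.
R = (PIP − Pplat)/V̇ = (28 − 10) / 0.7167 = 18.0/0.7167 = 25.115 cmH2O·s/L.
C = Vt/(Pplat − PEEP) = 387.02 / (10 − 4) = 387.02/6.0 = 64.503 mL/cmH2O.
τ = R × C = 25.115 × 0.0645 L/cmH2O = 1.62 s.
t = −τ·ln(1 − 0.98) = −1.62·ln(0.02) = 6.337 s.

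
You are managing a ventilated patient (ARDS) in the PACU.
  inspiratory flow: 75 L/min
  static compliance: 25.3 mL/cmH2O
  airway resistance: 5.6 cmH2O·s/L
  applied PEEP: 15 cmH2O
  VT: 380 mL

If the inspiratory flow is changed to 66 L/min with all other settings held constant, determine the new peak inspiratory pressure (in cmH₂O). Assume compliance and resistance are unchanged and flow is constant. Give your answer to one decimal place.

Flow: 75 L/min ÷ 60 = 1.25 L/s.
New flow: 66 L/min ÷ 60 = 1.1 L/s.
PIP = Vt/C + R·V̇ + PEEP (constant-flow equation of motion).
Only the resistive term changes: ΔPIP = R × ΔV̇ = 5.6 × (1.1 − 1.25) = 5.6 × -0.15 = -0.84 cmH2O.
Original PIP = 380/25.3 + 5.6×1.25 + 15 = 37.02 cmH2O; new PIP = 37.02 + (-0.84) = 36.18 cmH2O.

36.2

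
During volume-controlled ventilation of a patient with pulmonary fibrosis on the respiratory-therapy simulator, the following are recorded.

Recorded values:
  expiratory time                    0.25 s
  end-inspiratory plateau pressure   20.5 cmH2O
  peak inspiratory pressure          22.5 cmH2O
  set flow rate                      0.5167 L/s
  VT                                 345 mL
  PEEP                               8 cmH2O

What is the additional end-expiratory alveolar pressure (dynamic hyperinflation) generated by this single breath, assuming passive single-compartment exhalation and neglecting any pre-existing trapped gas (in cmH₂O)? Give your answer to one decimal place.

1.2

R = (PIP − Pplat)/V̇ = (22.5 − 20.5) / 0.5167 = 2.0/0.5167 = 3.871 cmH2O·s/L.
C = Vt/(Pplat − PEEP) = 345.0 / (20.5 − 8) = 345.0/12.5 = 27.6 mL/cmH2O.
τ = R × C = 3.871 × 0.0276 L/cmH2O = 0.1068 s.
Fraction remaining = e^(−Te/τ) = e^(−0.25/0.1068) = 0.09625; trapped volume = 345.0 × 0.09625 = 33.206 mL.
Additional alveolar pressure from trapping ≈ V_trapped / C = 33.206 / 27.6 = 1.203 cmH2O.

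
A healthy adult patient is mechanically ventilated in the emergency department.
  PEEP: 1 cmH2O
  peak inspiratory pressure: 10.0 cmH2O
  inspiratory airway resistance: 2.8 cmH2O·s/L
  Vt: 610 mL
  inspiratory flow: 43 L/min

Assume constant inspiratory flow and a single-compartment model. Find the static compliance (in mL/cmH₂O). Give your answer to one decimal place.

87.2

Flow: 43 L/min ÷ 60 = 0.7167 L/s.
Equation of motion (constant flow): PIP = Vt/C + R·V̇ + PEEP.
Vt/C = PIP − R·V̇ − PEEP = 10.0 − 2.8×0.7167 − 1 = 10.0 − 2.007 − 1 = 6.993 cmH2O.
C = Vt / 6.993 = 610 / 6.993 = 87.23 mL/cmH2O.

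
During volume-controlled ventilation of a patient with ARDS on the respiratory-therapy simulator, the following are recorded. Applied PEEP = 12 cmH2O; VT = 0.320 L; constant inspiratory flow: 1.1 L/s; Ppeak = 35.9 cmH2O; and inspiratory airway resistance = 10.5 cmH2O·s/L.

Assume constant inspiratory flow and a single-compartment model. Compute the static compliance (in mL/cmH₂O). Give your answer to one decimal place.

Equation of motion (constant flow): PIP = Vt/C + R·V̇ + PEEP.
Vt/C = PIP − R·V̇ − PEEP = 35.9 − 10.5×1.1 − 12 = 35.9 − 11.55 − 12 = 12.35 cmH2O.
C = Vt / 12.35 = 320 / 12.35 = 25.911 mL/cmH2O.

25.9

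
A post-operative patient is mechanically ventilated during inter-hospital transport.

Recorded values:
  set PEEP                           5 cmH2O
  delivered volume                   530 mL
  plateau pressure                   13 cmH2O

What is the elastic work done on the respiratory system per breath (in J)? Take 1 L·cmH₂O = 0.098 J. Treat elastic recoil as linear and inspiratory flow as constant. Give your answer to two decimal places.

0.21

Elastic work ≈ ½ × (Pplat − PEEP) × Vt = 0.5 × (13 − 5) × 0.530 L = 0.5 × 8.0 × 0.530 = 2.12 L·cmH2O.
× 0.098 J/(L·cmH2O) → 0.2078 J.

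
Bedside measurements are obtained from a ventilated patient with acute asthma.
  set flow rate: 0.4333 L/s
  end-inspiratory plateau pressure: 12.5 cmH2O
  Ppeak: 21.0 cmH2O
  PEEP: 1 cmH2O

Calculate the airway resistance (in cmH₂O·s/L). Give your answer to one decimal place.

Raw = (PIP − Pplat) / flow = (21.0 − 12.5) / 0.4333 = 8.5 / 0.4333 = 19.617 cmH2O·s/L.

19.6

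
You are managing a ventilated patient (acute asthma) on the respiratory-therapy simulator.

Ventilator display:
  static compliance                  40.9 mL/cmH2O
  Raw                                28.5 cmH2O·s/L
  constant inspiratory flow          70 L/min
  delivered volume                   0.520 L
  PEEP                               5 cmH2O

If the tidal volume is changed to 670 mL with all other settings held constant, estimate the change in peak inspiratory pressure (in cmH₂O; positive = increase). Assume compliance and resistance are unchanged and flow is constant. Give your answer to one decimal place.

PIP = Vt/C + R·V̇ + PEEP (constant-flow equation of motion).
Only the elastic term changes: ΔPIP = ΔVt / C = (670 − 520) / 40.9 = 3.667 cmH2O.

3.7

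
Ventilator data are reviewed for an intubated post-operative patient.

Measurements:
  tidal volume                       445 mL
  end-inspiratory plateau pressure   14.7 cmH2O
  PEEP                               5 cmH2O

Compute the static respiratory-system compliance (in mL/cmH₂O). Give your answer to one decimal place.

45.9

Cstat = Vt / (Pplat − PEEP) = 445 / (14.7 − 5) = 445 / 9.7 = 45.876 mL/cmH2O.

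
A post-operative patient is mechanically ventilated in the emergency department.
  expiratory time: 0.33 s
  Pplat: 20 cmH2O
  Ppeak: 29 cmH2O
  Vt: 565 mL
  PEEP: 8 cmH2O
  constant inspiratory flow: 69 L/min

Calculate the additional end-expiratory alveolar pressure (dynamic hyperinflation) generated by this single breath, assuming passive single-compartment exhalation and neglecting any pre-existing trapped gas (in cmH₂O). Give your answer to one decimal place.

4.9

Flow: 69 L/min ÷ 60 = 1.15 L/s.
R = (PIP − Pplat)/V̇ = (29 − 20) / 1.15 = 9.0/1.15 = 7.826 cmH2O·s/L.
C = Vt/(Pplat − PEEP) = 565.0 / (20 − 8) = 565.0/12.0 = 47.083 mL/cmH2O.
τ = R × C = 7.826 × 0.04708 L/cmH2O = 0.3684 s.
Fraction remaining = e^(−Te/τ) = e^(−0.33/0.3684) = 0.4083; trapped volume = 565.0 × 0.4083 = 230.69 mL.
Additional alveolar pressure from trapping ≈ V_trapped / C = 230.69 / 47.083 = 4.9 cmH2O.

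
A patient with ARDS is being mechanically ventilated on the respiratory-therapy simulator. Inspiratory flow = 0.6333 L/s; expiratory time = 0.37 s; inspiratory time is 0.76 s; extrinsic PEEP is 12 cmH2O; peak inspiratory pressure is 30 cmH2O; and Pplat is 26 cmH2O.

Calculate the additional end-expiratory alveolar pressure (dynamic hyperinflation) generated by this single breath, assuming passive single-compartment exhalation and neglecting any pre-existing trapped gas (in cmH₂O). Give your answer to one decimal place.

Vt = flow × Ti = 0.6333 L/s × 0.76 s × 1000 mL/L = 481.31 mL.
R = (PIP − Pplat)/V̇ = (30 − 26) / 0.6333 = 4.0/0.6333 = 6.316 cmH2O·s/L.
C = Vt/(Pplat − PEEP) = 481.31 / (26 − 12) = 481.31/14.0 = 34.379 mL/cmH2O.
τ = R × C = 6.316 × 0.03438 L/cmH2O = 0.2171 s.
Fraction remaining = e^(−Te/τ) = e^(−0.37/0.2171) = 0.1819; trapped volume = 481.31 × 0.1819 = 87.55 mL.
Additional alveolar pressure from trapping ≈ V_trapped / C = 87.55 / 34.379 = 2.547 cmH2O.

2.5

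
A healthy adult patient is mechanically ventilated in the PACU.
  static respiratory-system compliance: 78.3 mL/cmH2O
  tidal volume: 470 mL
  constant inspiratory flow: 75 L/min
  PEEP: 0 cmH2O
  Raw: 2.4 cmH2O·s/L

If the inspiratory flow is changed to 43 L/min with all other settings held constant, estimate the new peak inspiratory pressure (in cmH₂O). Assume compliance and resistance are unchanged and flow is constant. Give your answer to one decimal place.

Flow: 75 L/min ÷ 60 = 1.25 L/s.
New flow: 43 L/min ÷ 60 = 0.7167 L/s.
PIP = Vt/C + R·V̇ + PEEP (constant-flow equation of motion).
Only the resistive term changes: ΔPIP = R × ΔV̇ = 2.4 × (0.7167 − 1.25) = 2.4 × -0.5333 = -1.28 cmH2O.
Original PIP = 470/78.3 + 2.4×1.25 + 0 = 9.003 cmH2O; new PIP = 9.003 + (-1.28) = 7.723 cmH2O.

7.7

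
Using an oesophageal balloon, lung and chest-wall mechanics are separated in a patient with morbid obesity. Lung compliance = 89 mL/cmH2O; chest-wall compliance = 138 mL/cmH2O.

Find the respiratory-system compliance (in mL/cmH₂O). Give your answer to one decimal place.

Lung and chest wall are elastances in series: 1/Crs = 1/CL + 1/Ccw.
1/Crs = 1/89 + 1/138 = 0.01848.
Crs = 54.113 mL/cmH2O.

54.1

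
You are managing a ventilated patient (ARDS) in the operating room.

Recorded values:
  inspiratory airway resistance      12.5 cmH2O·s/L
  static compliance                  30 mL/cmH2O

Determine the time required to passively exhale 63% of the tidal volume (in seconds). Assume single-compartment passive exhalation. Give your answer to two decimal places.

τ = R × C = 12.5 × 30 mL/cmH2O = 12.5 × 0.030 L/cmH2O = 0.375 s.
Exhaled fraction f = 1 − e^(−t/τ) → t = −τ·ln(1 − f) = −0.375·ln(0.37) = 0.3728 s.

0.37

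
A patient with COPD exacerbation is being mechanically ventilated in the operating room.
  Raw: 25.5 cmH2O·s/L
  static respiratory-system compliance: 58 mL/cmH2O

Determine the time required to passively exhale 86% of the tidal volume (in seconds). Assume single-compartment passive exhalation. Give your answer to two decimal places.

2.91

τ = R × C = 25.5 × 58 mL/cmH2O = 25.5 × 0.058 L/cmH2O = 1.479 s.
Exhaled fraction f = 1 − e^(−t/τ) → t = −τ·ln(1 − f) = −1.479·ln(0.14) = 2.908 s.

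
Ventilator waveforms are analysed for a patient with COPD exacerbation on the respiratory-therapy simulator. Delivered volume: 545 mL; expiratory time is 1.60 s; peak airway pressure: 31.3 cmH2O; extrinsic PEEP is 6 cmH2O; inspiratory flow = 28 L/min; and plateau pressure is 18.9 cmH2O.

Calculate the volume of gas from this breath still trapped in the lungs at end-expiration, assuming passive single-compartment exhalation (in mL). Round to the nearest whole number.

Flow: 28 L/min ÷ 60 = 0.4667 L/s.
R = (PIP − Pplat)/V̇ = (31.3 − 18.9) / 0.4667 = 12.4/0.4667 = 26.57 cmH2O·s/L.
C = Vt/(Pplat − PEEP) = 545.0 / (18.9 − 6) = 545.0/12.9 = 42.248 mL/cmH2O.
τ = R × C = 26.57 × 0.04225 L/cmH2O = 1.123 s.
Fraction remaining = e^(−Te/τ) = e^(−1.60/1.123) = 0.2406.
Trapped volume = 545.0 × 0.2406 = 131.13 mL.

131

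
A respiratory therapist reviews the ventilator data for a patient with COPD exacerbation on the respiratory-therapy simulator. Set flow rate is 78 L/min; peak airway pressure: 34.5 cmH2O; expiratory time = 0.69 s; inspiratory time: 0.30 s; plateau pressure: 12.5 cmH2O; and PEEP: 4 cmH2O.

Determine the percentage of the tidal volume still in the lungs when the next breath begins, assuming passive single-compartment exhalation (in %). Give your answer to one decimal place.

41.1

Flow: 78 L/min ÷ 60 = 1.3 L/s.
Vt = flow × Ti = 1.3 L/s × 0.30 s × 1000 mL/L = 390.0 mL.
R = (PIP − Pplat)/V̇ = (34.5 − 12.5) / 1.3 = 22.0/1.3 = 16.923 cmH2O·s/L.
C = Vt/(Pplat − PEEP) = 390.0 / (12.5 − 4) = 390.0/8.5 = 45.882 mL/cmH2O.
τ = R × C = 16.923 × 0.04588 L/cmH2O = 0.7764 s.
Fraction remaining at end-expiration = e^(−Te/τ) = e^(−0.69/0.7764) = 0.4112 → 41.12%.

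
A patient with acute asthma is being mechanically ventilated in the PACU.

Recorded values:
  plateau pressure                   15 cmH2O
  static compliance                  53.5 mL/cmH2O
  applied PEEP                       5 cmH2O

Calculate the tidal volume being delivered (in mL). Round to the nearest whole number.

Vt = Cstat × (Pplat − PEEP) = 53.5 × (15 − 5) = 53.5 × 10.0 = 535.0 mL.

535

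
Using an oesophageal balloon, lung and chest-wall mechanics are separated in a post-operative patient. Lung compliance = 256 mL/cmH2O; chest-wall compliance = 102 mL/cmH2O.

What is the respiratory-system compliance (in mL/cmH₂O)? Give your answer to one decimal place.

72.9

Lung and chest wall are elastances in series: 1/Crs = 1/CL + 1/Ccw.
1/Crs = 1/256 + 1/102 = 0.01371.
Crs = 72.939 mL/cmH2O.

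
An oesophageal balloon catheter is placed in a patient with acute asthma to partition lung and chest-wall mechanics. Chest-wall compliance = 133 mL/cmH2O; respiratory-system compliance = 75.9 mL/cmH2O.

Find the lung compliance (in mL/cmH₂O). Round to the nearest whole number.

177

1/CL = 1/Crs − 1/Ccw.
1/CL = 1/75.9 − 1/133 = 0.005656.
CL = 176.8 mL/cmH2O.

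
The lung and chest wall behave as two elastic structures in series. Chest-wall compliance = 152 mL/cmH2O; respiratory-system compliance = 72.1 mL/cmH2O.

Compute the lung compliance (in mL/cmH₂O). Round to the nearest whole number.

1/CL = 1/Crs − 1/Ccw.
1/CL = 1/72.1 − 1/152 = 0.007291.
CL = 137.16 mL/cmH2O.

137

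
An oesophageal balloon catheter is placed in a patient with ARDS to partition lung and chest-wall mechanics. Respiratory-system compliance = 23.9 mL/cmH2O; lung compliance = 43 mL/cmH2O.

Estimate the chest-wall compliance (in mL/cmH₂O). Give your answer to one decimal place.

53.8

1/Ccw = 1/Crs − 1/CL.
1/Ccw = 1/23.9 − 1/43 = 0.01859.
Ccw = 53.792 mL/cmH2O.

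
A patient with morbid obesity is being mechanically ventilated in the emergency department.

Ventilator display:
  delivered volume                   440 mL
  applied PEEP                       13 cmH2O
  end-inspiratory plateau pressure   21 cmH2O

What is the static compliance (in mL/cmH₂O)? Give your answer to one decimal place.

55.0

Cstat = Vt / (Pplat − PEEP) = 440 / (21 − 13) = 440 / 8.0 = 55.0 mL/cmH2O.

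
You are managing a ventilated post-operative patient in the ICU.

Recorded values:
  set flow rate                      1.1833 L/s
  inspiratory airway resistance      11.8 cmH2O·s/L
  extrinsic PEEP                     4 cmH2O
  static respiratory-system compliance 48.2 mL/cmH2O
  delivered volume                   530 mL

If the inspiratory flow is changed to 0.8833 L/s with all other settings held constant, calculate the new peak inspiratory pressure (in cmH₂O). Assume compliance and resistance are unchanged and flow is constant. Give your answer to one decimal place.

PIP = Vt/C + R·V̇ + PEEP (constant-flow equation of motion).
Only the resistive term changes: ΔPIP = R × ΔV̇ = 11.8 × (0.8833 − 1.1833) = 11.8 × -0.3 = -3.54 cmH2O.
Original PIP = 530/48.2 + 11.8×1.1833 + 4 = 28.959 cmH2O; new PIP = 28.959 + (-3.54) = 25.419 cmH2O.

25.4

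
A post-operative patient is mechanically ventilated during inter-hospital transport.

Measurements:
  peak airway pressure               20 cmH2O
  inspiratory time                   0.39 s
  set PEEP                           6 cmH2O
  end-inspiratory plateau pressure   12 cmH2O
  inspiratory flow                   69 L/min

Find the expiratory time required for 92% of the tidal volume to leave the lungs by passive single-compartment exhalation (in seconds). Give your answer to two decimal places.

1.31

Flow: 69 L/min ÷ 60 = 1.15 L/s.
Vt = flow × Ti = 1.15 L/s × 0.39 s × 1000 mL/L = 448.5 mL.
R = (PIP − Pplat)/V̇ = (20 − 12) / 1.15 = 8.0/1.15 = 6.957 cmH2O·s/L.
C = Vt/(Pplat − PEEP) = 448.5 / (12 − 6) = 448.5/6.0 = 74.75 mL/cmH2O.
τ = R × C = 6.957 × 0.07475 L/cmH2O = 0.52 s.
t = −τ·ln(1 − 0.92) = −0.52·ln(0.08) = 1.313 s.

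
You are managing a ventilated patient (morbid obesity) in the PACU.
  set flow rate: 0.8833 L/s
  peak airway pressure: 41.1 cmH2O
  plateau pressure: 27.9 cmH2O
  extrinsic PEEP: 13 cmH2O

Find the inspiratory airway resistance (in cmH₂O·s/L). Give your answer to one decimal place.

Raw = (PIP − Pplat) / flow = (41.1 − 27.9) / 0.8833 = 13.2 / 0.8833 = 14.944 cmH2O·s/L.

14.9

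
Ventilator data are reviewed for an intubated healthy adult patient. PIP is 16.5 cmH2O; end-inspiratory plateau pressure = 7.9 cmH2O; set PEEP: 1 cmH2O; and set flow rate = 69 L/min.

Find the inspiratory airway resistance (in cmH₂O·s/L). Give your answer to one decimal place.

Flow: 69 L/min ÷ 60 = 1.15 L/s.
Raw = (PIP − Pplat) / flow = (16.5 − 7.9) / 1.15 = 8.6 / 1.15 = 7.478 cmH2O·s/L.

7.5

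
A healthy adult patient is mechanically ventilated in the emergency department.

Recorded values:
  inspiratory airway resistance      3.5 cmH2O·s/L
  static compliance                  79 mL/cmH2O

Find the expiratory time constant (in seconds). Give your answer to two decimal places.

0.28

τ = R × C = 3.5 × 79 mL/cmH2O = 3.5 × 0.079 L/cmH2O = 0.2765 s.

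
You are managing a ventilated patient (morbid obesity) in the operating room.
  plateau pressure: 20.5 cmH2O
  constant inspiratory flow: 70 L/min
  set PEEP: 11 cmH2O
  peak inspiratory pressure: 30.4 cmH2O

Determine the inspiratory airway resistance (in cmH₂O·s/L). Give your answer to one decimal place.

Flow: 70 L/min ÷ 60 = 1.1667 L/s.
Raw = (PIP − Pplat) / flow = (30.4 − 20.5) / 1.1667 = 9.9 / 1.1667 = 8.485 cmH2O·s/L.

8.5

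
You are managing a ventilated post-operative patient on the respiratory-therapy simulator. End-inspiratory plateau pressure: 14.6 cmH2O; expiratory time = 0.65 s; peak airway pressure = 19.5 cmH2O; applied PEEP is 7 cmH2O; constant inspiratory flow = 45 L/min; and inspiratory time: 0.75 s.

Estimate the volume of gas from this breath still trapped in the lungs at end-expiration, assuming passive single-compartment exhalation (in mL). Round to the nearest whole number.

Flow: 45 L/min ÷ 60 = 0.75 L/s.
Vt = flow × Ti = 0.75 L/s × 0.75 s × 1000 mL/L = 562.5 mL.
R = (PIP − Pplat)/V̇ = (19.5 − 14.6) / 0.75 = 4.9/0.75 = 6.533 cmH2O·s/L.
C = Vt/(Pplat − PEEP) = 562.5 / (14.6 − 7) = 562.5/7.6 = 74.013 mL/cmH2O.
τ = R × C = 6.533 × 0.07401 L/cmH2O = 0.4835 s.
Fraction remaining = e^(−Te/τ) = e^(−0.65/0.4835) = 0.2607.
Trapped volume = 562.5 × 0.2607 = 146.64 mL.

147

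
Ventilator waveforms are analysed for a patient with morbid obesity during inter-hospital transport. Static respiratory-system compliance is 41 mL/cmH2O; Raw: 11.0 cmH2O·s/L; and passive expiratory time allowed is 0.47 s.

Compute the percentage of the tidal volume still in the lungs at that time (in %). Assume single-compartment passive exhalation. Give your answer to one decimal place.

τ = R × C = 11.0 × 41 mL/cmH2O = 11.0 × 0.041 L/cmH2O = 0.451 s.
Passive exhalation: V(t)/V₀ = e^(−t/τ) = e^(−0.47/0.451) = 0.3527.
Fraction remaining = 0.3527 → 35.27%.

35.3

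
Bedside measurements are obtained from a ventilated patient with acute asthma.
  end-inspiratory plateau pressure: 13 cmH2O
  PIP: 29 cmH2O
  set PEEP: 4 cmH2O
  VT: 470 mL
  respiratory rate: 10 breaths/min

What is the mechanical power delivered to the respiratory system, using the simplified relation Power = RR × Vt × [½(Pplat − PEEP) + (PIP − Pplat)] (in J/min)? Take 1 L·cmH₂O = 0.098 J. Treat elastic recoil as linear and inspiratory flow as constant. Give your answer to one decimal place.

Per-breath work = Vt × [½(Pplat−PEEP) + (PIP−Pplat)] = 0.470 × [0.5×9.0 + 16.0] = 0.470 × 20.5 = 9.635 L·cmH2O.
Power = 10 × 9.635 = 96.35 L·cmH2O/min.
× 0.098 J/(L·cmH2O) → 9.442 J/min.

9.4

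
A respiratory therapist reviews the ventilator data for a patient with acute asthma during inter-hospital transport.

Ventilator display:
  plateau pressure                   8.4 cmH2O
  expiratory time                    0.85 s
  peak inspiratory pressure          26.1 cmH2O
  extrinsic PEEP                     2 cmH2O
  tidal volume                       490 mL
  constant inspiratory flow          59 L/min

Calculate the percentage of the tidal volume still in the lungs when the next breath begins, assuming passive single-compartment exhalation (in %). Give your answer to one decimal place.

Flow: 59 L/min ÷ 60 = 0.9833 L/s.
R = (PIP − Pplat)/V̇ = (26.1 − 8.4) / 0.9833 = 17.7/0.9833 = 18.001 cmH2O·s/L.
C = Vt/(Pplat − PEEP) = 490.0 / (8.4 − 2) = 490.0/6.4 = 76.563 mL/cmH2O.
τ = R × C = 18.001 × 0.07656 L/cmH2O = 1.378 s.
Fraction remaining at end-expiration = e^(−Te/τ) = e^(−0.85/1.378) = 0.5396 → 53.96%.

54.0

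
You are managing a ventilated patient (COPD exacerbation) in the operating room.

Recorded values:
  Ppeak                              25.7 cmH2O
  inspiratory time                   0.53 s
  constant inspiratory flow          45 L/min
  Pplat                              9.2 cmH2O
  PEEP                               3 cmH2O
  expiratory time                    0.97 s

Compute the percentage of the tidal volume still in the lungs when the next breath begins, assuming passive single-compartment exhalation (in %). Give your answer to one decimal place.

Flow: 45 L/min ÷ 60 = 0.75 L/s.
Vt = flow × Ti = 0.75 L/s × 0.53 s × 1000 mL/L = 397.5 mL.
R = (PIP − Pplat)/V̇ = (25.7 − 9.2) / 0.75 = 16.5/0.75 = 22.0 cmH2O·s/L.
C = Vt/(Pplat − PEEP) = 397.5 / (9.2 − 3) = 397.5/6.2 = 64.113 mL/cmH2O.
τ = R × C = 22.0 × 0.06411 L/cmH2O = 1.41 s.
Fraction remaining at end-expiration = e^(−Te/τ) = e^(−0.97/1.41) = 0.5026 → 50.26%.

50.3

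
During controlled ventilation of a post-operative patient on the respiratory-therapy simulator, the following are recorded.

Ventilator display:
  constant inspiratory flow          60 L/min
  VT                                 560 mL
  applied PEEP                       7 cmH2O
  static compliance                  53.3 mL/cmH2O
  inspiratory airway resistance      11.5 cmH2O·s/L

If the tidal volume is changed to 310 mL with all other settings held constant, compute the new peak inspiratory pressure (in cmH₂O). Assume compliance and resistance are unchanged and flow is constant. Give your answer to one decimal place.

Flow: 60 L/min ÷ 60 = 1 L/s.
PIP = Vt/C + R·V̇ + PEEP (constant-flow equation of motion).
Only the elastic term changes: ΔPIP = ΔVt / C = (310 − 560) / 53.3 = -4.69 cmH2O.
Original PIP = 560/53.3 + 11.5×1 + 7 = 29.007 cmH2O; new PIP = 29.007 + (-4.69) = 24.317 cmH2O.

24.3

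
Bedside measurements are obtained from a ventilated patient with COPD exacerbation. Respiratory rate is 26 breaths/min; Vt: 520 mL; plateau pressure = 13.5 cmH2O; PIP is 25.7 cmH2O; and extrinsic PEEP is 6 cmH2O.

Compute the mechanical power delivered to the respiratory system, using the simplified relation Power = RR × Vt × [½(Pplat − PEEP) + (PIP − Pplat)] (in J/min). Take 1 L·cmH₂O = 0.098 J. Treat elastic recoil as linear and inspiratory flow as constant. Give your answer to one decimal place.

21.1

Per-breath work = Vt × [½(Pplat−PEEP) + (PIP−Pplat)] = 0.520 × [0.5×7.5 + 12.2] = 0.520 × 15.95 = 8.294 L·cmH2O.
Power = 26 × 8.294 = 215.64 L·cmH2O/min.
× 0.098 J/(L·cmH2O) → 21.133 J/min.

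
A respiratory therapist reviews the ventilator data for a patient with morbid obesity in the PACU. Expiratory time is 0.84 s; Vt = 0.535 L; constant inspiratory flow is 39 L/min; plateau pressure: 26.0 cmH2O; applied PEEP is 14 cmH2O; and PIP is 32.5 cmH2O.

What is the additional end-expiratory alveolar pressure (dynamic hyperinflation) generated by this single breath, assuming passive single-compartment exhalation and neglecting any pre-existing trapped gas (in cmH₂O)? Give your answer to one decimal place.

1.8

Flow: 39 L/min ÷ 60 = 0.65 L/s.
R = (PIP − Pplat)/V̇ = (32.5 − 26.0) / 0.65 = 6.5/0.65 = 10.0 cmH2O·s/L.
C = Vt/(Pplat − PEEP) = 535.0 / (26.0 − 14) = 535.0/12.0 = 44.583 mL/cmH2O.
τ = R × C = 10.0 × 0.04458 L/cmH2O = 0.4458 s.
Fraction remaining = e^(−Te/τ) = e^(−0.84/0.4458) = 0.1519; trapped volume = 535.0 × 0.1519 = 81.267 mL.
Additional alveolar pressure from trapping ≈ V_trapped / C = 81.267 / 44.583 = 1.823 cmH2O.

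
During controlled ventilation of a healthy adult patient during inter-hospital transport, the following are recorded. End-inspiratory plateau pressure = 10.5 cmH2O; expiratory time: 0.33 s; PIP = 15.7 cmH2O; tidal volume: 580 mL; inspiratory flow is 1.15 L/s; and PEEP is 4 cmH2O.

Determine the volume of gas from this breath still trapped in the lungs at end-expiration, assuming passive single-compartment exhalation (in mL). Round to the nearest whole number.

256

R = (PIP − Pplat)/V̇ = (15.7 − 10.5) / 1.15 = 5.2/1.15 = 4.522 cmH2O·s/L.
C = Vt/(Pplat − PEEP) = 580.0 / (10.5 − 4) = 580.0/6.5 = 89.231 mL/cmH2O.
τ = R × C = 4.522 × 0.08923 L/cmH2O = 0.4035 s.
Fraction remaining = e^(−Te/τ) = e^(−0.33/0.4035) = 0.4414.
Trapped volume = 580.0 × 0.4414 = 256.01 mL.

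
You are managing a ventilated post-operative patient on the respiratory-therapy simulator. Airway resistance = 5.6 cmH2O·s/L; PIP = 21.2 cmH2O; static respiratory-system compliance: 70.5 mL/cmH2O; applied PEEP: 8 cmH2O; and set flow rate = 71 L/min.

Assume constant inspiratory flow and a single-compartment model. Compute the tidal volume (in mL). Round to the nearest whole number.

Flow: 71 L/min ÷ 60 = 1.1833 L/s.
Equation of motion (constant flow): PIP = Vt/C + R·V̇ + PEEP.
Vt/C = PIP − R·V̇ − PEEP = 21.2 − 6.626 − 8 = 6.574 cmH2O.
Vt = C × 6.574 = 70.5 × 6.574 = 463.47 mL.

463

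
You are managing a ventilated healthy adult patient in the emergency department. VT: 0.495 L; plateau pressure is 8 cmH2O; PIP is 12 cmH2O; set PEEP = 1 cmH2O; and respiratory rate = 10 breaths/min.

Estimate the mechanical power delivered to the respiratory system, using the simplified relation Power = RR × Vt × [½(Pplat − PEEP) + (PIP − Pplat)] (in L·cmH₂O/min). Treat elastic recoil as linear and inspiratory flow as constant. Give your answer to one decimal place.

37.1

Per-breath work = Vt × [½(Pplat−PEEP) + (PIP−Pplat)] = 0.495 × [0.5×7.0 + 4.0] = 0.495 × 7.5 = 3.713 L·cmH2O.
Power = 10 × 3.713 = 37.13 L·cmH2O/min.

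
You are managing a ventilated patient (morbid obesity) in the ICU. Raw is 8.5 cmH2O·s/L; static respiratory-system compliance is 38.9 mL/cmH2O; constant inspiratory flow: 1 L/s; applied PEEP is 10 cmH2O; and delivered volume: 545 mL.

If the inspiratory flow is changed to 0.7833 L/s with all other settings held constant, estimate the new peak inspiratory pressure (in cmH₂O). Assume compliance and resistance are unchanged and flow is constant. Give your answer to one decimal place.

30.7

PIP = Vt/C + R·V̇ + PEEP (constant-flow equation of motion).
Only the resistive term changes: ΔPIP = R × ΔV̇ = 8.5 × (0.7833 − 1) = 8.5 × -0.2167 = -1.842 cmH2O.
Original PIP = 545/38.9 + 8.5×1 + 10 = 32.51 cmH2O; new PIP = 32.51 + (-1.842) = 30.668 cmH2O.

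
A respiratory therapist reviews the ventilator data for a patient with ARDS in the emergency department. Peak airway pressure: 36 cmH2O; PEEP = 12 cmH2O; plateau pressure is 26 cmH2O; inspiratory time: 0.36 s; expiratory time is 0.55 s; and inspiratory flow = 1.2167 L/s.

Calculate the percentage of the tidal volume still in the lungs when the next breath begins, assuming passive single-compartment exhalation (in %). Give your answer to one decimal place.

11.8

Vt = flow × Ti = 1.2167 L/s × 0.36 s × 1000 mL/L = 438.01 mL.
R = (PIP − Pplat)/V̇ = (36 − 26) / 1.2167 = 10.0/1.2167 = 8.219 cmH2O·s/L.
C = Vt/(Pplat − PEEP) = 438.01 / (26 − 12) = 438.01/14.0 = 31.286 mL/cmH2O.
τ = R × C = 8.219 × 0.03129 L/cmH2O = 0.2572 s.
Fraction remaining at end-expiration = e^(−Te/τ) = e^(−0.55/0.2572) = 0.1178 → 11.78%.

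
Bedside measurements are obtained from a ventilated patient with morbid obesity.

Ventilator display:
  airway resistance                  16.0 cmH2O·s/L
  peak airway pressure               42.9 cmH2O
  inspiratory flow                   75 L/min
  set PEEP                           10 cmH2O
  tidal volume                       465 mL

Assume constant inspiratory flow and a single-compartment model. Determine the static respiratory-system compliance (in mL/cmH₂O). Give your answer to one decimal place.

Flow: 75 L/min ÷ 60 = 1.25 L/s.
Equation of motion (constant flow): PIP = Vt/C + R·V̇ + PEEP.
Vt/C = PIP − R·V̇ − PEEP = 42.9 − 16.0×1.25 − 10 = 42.9 − 20.0 − 10 = 12.9 cmH2O.
C = Vt / 12.9 = 465 / 12.9 = 36.047 mL/cmH2O.

36.0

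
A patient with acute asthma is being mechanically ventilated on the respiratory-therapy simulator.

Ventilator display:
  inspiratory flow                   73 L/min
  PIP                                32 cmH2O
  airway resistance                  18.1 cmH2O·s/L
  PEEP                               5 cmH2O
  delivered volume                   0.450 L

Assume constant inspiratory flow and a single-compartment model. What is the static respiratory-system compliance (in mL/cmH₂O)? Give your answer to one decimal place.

Flow: 73 L/min ÷ 60 = 1.2167 L/s.
Equation of motion (constant flow): PIP = Vt/C + R·V̇ + PEEP.
Vt/C = PIP − R·V̇ − PEEP = 32 − 18.1×1.2167 − 5 = 32 − 22.022 − 5 = 4.978 cmH2O.
C = Vt / 4.978 = 450 / 4.978 = 90.398 mL/cmH2O.

90.4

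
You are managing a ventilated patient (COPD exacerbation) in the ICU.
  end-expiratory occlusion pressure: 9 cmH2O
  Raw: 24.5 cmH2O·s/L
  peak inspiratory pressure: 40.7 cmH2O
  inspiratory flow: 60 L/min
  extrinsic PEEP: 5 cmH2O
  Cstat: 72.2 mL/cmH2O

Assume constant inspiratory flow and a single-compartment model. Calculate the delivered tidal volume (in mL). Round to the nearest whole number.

520

Flow: 60 L/min ÷ 60 = 1 L/s.
Total PEEP = 9 cmH2O (set 5 + intrinsic 4); this is the baseline alveolar pressure.
Equation of motion (constant flow): PIP = Vt/C + R·V̇ + PEEP.
Vt/C = PIP − R·V̇ − PEEP = 40.7 − 24.5 − 9 = 7.2 cmH2O.
Vt = C × 7.2 = 72.2 × 7.2 = 519.84 mL.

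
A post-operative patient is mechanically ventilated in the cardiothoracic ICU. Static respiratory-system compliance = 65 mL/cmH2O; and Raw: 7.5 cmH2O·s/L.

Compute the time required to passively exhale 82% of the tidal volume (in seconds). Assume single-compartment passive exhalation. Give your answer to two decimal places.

τ = R × C = 7.5 × 65 mL/cmH2O = 7.5 × 0.065 L/cmH2O = 0.4875 s.
Exhaled fraction f = 1 − e^(−t/τ) → t = −τ·ln(1 − f) = −0.4875·ln(0.18) = 0.836 s.

0.84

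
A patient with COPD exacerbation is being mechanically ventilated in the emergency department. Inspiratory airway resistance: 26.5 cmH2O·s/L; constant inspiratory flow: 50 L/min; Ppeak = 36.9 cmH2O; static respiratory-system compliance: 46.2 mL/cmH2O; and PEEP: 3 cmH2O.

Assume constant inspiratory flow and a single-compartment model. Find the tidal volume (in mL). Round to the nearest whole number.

Flow: 50 L/min ÷ 60 = 0.8333 L/s.
Equation of motion (constant flow): PIP = Vt/C + R·V̇ + PEEP.
Vt/C = PIP − R·V̇ − PEEP = 36.9 − 22.082 − 3 = 11.818 cmH2O.
Vt = C × 11.818 = 46.2 × 11.818 = 545.99 mL.

546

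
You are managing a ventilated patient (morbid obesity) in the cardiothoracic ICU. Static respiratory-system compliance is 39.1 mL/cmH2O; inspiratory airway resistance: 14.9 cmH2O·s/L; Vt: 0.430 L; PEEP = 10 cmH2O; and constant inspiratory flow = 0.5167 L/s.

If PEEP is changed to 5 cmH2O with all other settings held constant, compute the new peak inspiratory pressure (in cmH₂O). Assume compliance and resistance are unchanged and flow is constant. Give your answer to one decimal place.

23.7

PIP = Vt/C + R·V̇ + PEEP (constant-flow equation of motion).
Only the baseline term changes: ΔPIP = ΔPEEP = 5 − 10 = -5.0 cmH2O.
Original PIP = 430/39.1 + 14.9×0.5167 + 10 = 28.696 cmH2O; new PIP = 28.696 + (-5.0) = 23.696 cmH2O.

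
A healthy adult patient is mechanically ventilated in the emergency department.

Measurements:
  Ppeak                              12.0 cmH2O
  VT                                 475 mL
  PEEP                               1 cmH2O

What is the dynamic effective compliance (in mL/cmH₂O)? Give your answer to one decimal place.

Dynamic compliance = Vt / (PIP − PEEP) = 475 / (12.0 − 1) = 475 / 11.0 = 43.182 mL/cmH2O.

43.2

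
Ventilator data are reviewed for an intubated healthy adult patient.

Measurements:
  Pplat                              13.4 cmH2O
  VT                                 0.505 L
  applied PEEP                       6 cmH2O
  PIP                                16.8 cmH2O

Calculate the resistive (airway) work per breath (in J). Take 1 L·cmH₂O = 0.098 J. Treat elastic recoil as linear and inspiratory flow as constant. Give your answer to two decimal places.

With constant inspiratory flow the resistive pressure is constant at PIP − Pplat = 16.8 − 13.4 = 3.4 cmH2O, so resistive work = 3.4 × 0.505 = 1.717 L·cmH2O.
× 0.098 J/(L·cmH2O) → 0.1683 J.

0.17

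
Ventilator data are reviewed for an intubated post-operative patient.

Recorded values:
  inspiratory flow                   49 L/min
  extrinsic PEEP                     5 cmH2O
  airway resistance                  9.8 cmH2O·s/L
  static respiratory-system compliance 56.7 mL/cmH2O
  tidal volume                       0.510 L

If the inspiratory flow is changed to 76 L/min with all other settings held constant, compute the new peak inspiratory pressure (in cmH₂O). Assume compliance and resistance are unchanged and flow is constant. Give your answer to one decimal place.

Flow: 49 L/min ÷ 60 = 0.8167 L/s.
New flow: 76 L/min ÷ 60 = 1.2667 L/s.
PIP = Vt/C + R·V̇ + PEEP (constant-flow equation of motion).
Only the resistive term changes: ΔPIP = R × ΔV̇ = 9.8 × (1.2667 − 0.8167) = 9.8 × 0.45 = 4.41 cmH2O.
Original PIP = 510/56.7 + 9.8×0.8167 + 5 = 21.998 cmH2O; new PIP = 21.998 + (4.41) = 26.408 cmH2O.

26.4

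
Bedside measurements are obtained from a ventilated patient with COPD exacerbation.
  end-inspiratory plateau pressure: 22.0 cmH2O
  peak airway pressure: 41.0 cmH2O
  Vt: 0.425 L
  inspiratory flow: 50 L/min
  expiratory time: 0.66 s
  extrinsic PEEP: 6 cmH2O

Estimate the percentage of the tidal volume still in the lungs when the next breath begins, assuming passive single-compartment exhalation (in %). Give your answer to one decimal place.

33.6

Flow: 50 L/min ÷ 60 = 0.8333 L/s.
R = (PIP − Pplat)/V̇ = (41.0 − 22.0) / 0.8333 = 19.0/0.8333 = 22.801 cmH2O·s/L.
C = Vt/(Pplat − PEEP) = 425.0 / (22.0 − 6) = 425.0/16.0 = 26.563 mL/cmH2O.
τ = R × C = 22.801 × 0.02656 L/cmH2O = 0.6056 s.
Fraction remaining at end-expiration = e^(−Te/τ) = e^(−0.66/0.6056) = 0.3363 → 33.63%.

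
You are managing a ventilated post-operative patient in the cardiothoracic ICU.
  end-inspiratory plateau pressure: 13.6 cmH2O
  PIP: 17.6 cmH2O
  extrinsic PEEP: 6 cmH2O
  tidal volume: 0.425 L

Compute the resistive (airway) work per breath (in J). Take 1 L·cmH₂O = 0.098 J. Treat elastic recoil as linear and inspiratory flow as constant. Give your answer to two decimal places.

0.17

With constant inspiratory flow the resistive pressure is constant at PIP − Pplat = 17.6 − 13.6 = 4.0 cmH2O, so resistive work = 4.0 × 0.425 = 1.7 L·cmH2O.
× 0.098 J/(L·cmH2O) → 0.1666 J.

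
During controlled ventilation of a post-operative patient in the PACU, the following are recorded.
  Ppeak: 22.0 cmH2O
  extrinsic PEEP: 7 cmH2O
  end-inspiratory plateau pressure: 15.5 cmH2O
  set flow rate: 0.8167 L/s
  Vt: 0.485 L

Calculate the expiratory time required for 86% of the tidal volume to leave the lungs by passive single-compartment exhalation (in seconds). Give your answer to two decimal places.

0.89

R = (PIP − Pplat)/V̇ = (22.0 − 15.5) / 0.8167 = 6.5/0.8167 = 7.959 cmH2O·s/L.
C = Vt/(Pplat − PEEP) = 485.0 / (15.5 − 7) = 485.0/8.5 = 57.059 mL/cmH2O.
τ = R × C = 7.959 × 0.05706 L/cmH2O = 0.4541 s.
t = −τ·ln(1 − 0.86) = −0.4541·ln(0.14) = 0.8928 s.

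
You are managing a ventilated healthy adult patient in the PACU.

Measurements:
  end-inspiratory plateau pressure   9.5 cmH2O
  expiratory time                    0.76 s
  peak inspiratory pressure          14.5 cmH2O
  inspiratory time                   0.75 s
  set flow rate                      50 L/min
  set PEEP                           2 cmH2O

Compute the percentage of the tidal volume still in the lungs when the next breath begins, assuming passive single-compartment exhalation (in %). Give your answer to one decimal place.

21.9

Flow: 50 L/min ÷ 60 = 0.8333 L/s.
Vt = flow × Ti = 0.8333 L/s × 0.75 s × 1000 mL/L = 624.98 mL.
R = (PIP − Pplat)/V̇ = (14.5 − 9.5) / 0.8333 = 5.0/0.8333 = 6.0 cmH2O·s/L.
C = Vt/(Pplat − PEEP) = 624.98 / (9.5 − 2) = 624.98/7.5 = 83.331 mL/cmH2O.
τ = R × C = 6.0 × 0.08333 L/cmH2O = 0.5 s.
Fraction remaining at end-expiration = e^(−Te/τ) = e^(−0.76/0.5) = 0.2187 → 21.87%.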